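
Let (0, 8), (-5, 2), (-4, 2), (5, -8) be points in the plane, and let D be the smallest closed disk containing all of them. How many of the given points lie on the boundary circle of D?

By Welzl's lemma the MEC is supported by two points (diametrically opposite) or three points (on a circumcircle).
The farthest pair is (0, 8)–(5, -8) with squared distance 281. The circle on this segment as diameter has centre (2.5, 0) and r² = 281/4 = 70.25.
Check (-5, 2): distance² to centre = 60.25 ≤ 70.25, so it lies inside.
All remaining points lie in this disk, and no smaller disk contains both endpoints, so this is the minimum enclosing circle.
The points at distance exactly r from the centre are (0, 8), (5, -8) — 2 points.

2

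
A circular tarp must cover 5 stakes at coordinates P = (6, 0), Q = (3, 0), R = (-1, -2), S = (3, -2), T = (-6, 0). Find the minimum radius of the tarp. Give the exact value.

The farthest pair is P–T with squared distance 144. The circle on this segment as diameter has centre (0, 0) and r² = 144/4 = 36.
Check Q: distance² to centre = 9 ≤ 36, so it lies inside.
All remaining points lie in this disk, and no smaller disk contains both endpoints, so this is the minimum enclosing circle.
r = √36 = 6.

6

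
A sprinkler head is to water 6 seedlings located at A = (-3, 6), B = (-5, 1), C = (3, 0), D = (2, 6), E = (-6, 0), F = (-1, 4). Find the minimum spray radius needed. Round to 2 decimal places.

5.07

The minimum enclosing circle of a finite set is fixed by two of the points (as a diameter) or three (as a circumcircle).
The minimum enclosing circle is determined by three boundary points: C, D, E.
Their circumcentre is (-1.5, 7/3) with r² = 925/36.
The farthest remaining point A is at distance² 565/36 ≤ 925/36.
r = √(925/36) ≈ 5.07.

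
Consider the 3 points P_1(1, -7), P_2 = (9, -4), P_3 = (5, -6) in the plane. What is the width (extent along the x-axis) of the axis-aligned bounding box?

8

max x = 9, min x = 1, so width = 8.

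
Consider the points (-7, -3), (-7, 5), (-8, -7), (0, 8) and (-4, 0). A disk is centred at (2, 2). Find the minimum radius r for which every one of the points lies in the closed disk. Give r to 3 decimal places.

The required radius is the distance from (2, 2) to the farthest point.
Squared distances: 106, 90, 181, 40, 40.
Maximum is 181, attained at (-8, -7).
r = √181 ≈ 13.454.

13.454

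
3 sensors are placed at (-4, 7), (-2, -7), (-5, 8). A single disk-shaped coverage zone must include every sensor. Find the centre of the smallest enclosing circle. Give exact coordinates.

Call the three points A, B, C in the order given.
Side lengths²: AB² = 200, AC² = 2, BC² = 234.
Since BC² = 234 ≥ 200 + 2 = 202, the angle opposite BC is not acute, so the smallest enclosing circle has BC as diameter.
Centre = midpoint of BC = (-3.5, 0.5), r² = 234/4 = 58.5.
Centre = (-3.5, 0.5).

(-3.5, 0.5)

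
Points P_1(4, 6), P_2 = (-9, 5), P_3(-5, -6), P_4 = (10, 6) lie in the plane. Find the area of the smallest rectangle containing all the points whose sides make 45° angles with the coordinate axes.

In coordinates u = x + y, v = x − y the rectangle is axis-aligned; the map (x,y)→(u,v) scales areas by 2.
u-values: 10, -4, -11, 16; range = 16 − (-11) = 27.
v-values: -2, -14, 1, 4; range = 4 − (-14) = 18.
Area = (27 × 18) / 2 = 243.

243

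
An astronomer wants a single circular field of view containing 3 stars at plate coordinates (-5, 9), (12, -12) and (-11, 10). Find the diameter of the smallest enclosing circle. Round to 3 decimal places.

Call the three points A, B, C in the order given.
Side lengths²: AB² = 730, AC² = 37, BC² = 1013.
Since BC² = 1013 ≥ 730 + 37 = 767, the angle opposite BC is not acute, so the smallest enclosing circle has BC as diameter.
Centre = midpoint of BC = (0.5, -1), r² = 1013/4 = 253.25.
Diameter = 2r = 2√(253.25) ≈ 31.828.

31.828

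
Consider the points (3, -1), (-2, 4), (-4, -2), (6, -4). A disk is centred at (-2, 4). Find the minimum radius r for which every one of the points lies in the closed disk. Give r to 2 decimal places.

11.31

The required radius is the distance from (-2, 4) to the farthest point.
Squared distances: 50, 0, 40, 128.
Maximum is 128, attained at (6, -4).
r = √128 ≈ 11.31.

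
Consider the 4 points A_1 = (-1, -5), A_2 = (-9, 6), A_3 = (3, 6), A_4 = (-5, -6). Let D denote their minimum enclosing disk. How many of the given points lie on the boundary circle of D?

The minimum enclosing circle is determined by three boundary points: A_2, A_3, A_4.
Their circumcentre is (-3, 4/3) with r² = 520/9.
The farthest remaining point A_1 is at distance² 397/9 ≤ 520/9.
The points at distance exactly r from the centre are A_2, A_3, A_4 — 3 points.

3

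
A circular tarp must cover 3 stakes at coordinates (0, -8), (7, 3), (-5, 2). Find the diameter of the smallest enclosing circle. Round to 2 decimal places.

14.04

Call the three points A, B, C in the order given.
Side lengths²: AB² = 170, AC² = 125, BC² = 145.
Since AB² = 170 < 145 + 125 = 270, the triangle is acute, so the smallest enclosing circle is the circumcircle.
Circumcentre = (1.3, -1.1), r² = 49.3.
Diameter = 2r = 2√(49.3) ≈ 14.04.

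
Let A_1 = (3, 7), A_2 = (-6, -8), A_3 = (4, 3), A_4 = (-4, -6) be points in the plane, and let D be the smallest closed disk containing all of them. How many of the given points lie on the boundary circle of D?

A smallest enclosing disk is always determined by at most three of the input points on its boundary.
The farthest pair is A_1–A_2 with squared distance 306. The circle on this segment as diameter has centre (-1.5, -0.5) and r² = 306/4 = 76.5.
Check A_3: distance² to centre = 42.5 ≤ 76.5, so it lies inside.
All remaining points lie in this disk, and no smaller disk contains both endpoints, so this is the minimum enclosing circle.
The points at distance exactly r from the centre are A_1, A_2 — 2 points.

2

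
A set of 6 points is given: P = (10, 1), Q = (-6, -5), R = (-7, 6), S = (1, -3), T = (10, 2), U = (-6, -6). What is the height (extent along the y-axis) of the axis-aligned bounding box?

max y = 6, min y = -6, so height = 12.

12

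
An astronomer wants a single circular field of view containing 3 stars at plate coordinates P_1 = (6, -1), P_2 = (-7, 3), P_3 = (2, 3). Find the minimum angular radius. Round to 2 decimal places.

Side lengths²: P_1P_2² = 185, P_1P_3² = 32, P_2P_3² = 81.
Since P_1P_2² = 185 ≥ 81 + 32 = 113, the angle opposite P_1P_2 is not acute, so the smallest enclosing circle has P_1P_2 as diameter.
Centre = midpoint of P_1P_2 = (-0.5, 1), r² = 185/4 = 46.25.
r = √(46.25) ≈ 6.80.

6.80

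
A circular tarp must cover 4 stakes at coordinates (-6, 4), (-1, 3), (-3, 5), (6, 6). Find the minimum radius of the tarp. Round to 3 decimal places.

The farthest pair is (-6, 4)–(6, 6) with squared distance 148. The circle on this segment as diameter has centre (0, 5) and r² = 148/4 = 37.
Check (-1, 3): distance² to centre = 5 ≤ 37, so it lies inside.
All remaining points lie in this disk, and no smaller disk contains both endpoints, so this is the minimum enclosing circle.
r = √37 ≈ 6.083.

6.083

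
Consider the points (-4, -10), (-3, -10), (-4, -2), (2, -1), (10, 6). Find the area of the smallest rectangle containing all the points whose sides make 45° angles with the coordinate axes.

135

In coordinates u = x + y, v = x − y the rectangle is axis-aligned; the map (x,y)→(u,v) scales areas by 2.
u-values: -14, -13, -6, 1, 16; range = 16 − (-14) = 30.
v-values: 6, 7, -2, 3, 4; range = 7 − (-2) = 9.
Area = (30 × 9) / 2 = 135.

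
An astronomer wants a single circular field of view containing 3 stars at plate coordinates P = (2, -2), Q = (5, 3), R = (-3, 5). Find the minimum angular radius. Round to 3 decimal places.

4.496

Side lengths²: PQ² = 34, PR² = 74, QR² = 68.
Since PR² = 74 < 68 + 34 = 102, the triangle is acute, so the smallest enclosing circle is the circumcircle.
Circumcentre = (13/23, 52/23), r² = 10693/529.
r = √(10693/529) ≈ 4.496.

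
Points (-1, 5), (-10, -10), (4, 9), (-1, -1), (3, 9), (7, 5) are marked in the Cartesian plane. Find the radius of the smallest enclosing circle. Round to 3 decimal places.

The minimum enclosing circle of a finite set is fixed by two of the points (as a diameter) or three (as a circumcircle).
The farthest pair is (-10, -10)–(4, 9) with squared distance 557. The circle on this segment as diameter has centre (-3, -0.5) and r² = 557/4 = 139.25.
Check (-1, 5): distance² to centre = 34.25 ≤ 139.25, so it lies inside.
All remaining points lie in this disk, and no smaller disk contains both endpoints, so this is the minimum enclosing circle.
r = √(139.25) ≈ 11.800.

11.800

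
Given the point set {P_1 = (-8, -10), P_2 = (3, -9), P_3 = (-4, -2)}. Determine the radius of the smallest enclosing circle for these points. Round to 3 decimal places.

Side lengths²: P_1P_2² = 122, P_1P_3² = 80, P_2P_3² = 98.
Since P_1P_2² = 122 < 98 + 80 = 178, the triangle is acute, so the smallest enclosing circle is the circumcircle.
Circumcentre = (-8/3, -23/3), r² = 305/9.
r = √(305/9) ≈ 5.821.

5.821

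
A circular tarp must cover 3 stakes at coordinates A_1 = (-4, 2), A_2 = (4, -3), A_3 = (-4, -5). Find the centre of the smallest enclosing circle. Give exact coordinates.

Side lengths²: A_1A_2² = 89, A_1A_3² = 49, A_2A_3² = 68.
Since A_1A_2² = 89 < 68 + 49 = 117, the triangle is acute, so the smallest enclosing circle is the circumcircle.
Circumcentre = (-0.625, -1.5), r² = 23.640625.
Centre = (-0.625, -1.5).

(-0.625, -1.5)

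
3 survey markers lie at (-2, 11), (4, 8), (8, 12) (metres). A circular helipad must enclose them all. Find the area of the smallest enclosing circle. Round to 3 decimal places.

79.325

Call the three points A, B, C in the order given.
Side lengths²: AB² = 45, AC² = 101, BC² = 32.
Since AC² = 101 ≥ 45 + 32 = 77, the angle opposite AC is not acute, so the smallest enclosing circle has AC as diameter.
Centre = midpoint of AC = (3, 11.5), r² = 101/4 = 25.25.
Area = π·r² = π·25.25 ≈ 79.325.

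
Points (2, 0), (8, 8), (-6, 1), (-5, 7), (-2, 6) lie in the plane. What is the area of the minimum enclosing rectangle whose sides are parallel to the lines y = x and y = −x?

In coordinates u = x + y, v = x − y the rectangle is axis-aligned; the map (x,y)→(u,v) scales areas by 2.
u-values: 2, 16, -5, 2, 4; range = 16 − (-5) = 21.
v-values: 2, 0, -7, -12, -8; range = 2 − (-12) = 14.
Area = (21 × 14) / 2 = 147.

147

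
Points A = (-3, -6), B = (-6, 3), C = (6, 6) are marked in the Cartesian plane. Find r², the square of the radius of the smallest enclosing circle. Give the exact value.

19125/338

Side lengths²: AB² = 90, AC² = 225, BC² = 153.
Since AC² = 225 < 153 + 90 = 243, the triangle is acute, so the smallest enclosing circle is the circumcircle.
Circumcentre = (27/26, 9/26), r² = 19125/338.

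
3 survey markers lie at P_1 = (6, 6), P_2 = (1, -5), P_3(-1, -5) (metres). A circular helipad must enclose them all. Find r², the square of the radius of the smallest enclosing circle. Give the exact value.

Side lengths²: P_1P_2² = 146, P_1P_3² = 170, P_2P_3² = 4.
Since P_1P_3² = 170 ≥ 146 + 4 = 150, the angle opposite P_1P_3 is not acute, so the smallest enclosing circle has P_1P_3 as diameter.
Centre = midpoint of P_1P_3 = (2.5, 0.5), r² = 170/4 = 42.5.

42.5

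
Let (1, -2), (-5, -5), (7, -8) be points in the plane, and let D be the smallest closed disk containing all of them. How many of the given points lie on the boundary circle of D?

2

Call the three points A, B, C in the order given.
Side lengths²: AB² = 45, AC² = 72, BC² = 153.
Since BC² = 153 ≥ 72 + 45 = 117, the angle opposite BC is not acute, so the smallest enclosing circle has BC as diameter.
Centre = midpoint of BC = (1, -6.5), r² = 153/4 = 38.25.
The points at distance exactly r from the centre are (-5, -5), (7, -8) — 2 points.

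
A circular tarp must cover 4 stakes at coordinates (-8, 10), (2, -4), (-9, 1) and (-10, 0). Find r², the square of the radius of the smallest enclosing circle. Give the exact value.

By Welzl's lemma the MEC is supported by two points (diametrically opposite) or three points (on a circumcircle).
The farthest pair is (-8, 10)–(2, -4) with squared distance 296. The circle on this segment as diameter has centre (-3, 3) and r² = 296/4 = 74.
Check (-9, 1): distance² to centre = 40 ≤ 74, so it lies inside.
All remaining points lie in this disk, and no smaller disk contains both endpoints, so this is the minimum enclosing circle.

74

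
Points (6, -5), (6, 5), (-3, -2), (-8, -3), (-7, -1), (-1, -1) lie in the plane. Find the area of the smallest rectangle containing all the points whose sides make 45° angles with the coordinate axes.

In coordinates u = x + y, v = x − y the rectangle is axis-aligned; the map (x,y)→(u,v) scales areas by 2.
u-values: 1, 11, -5, -11, -8, -2; range = 11 − (-11) = 22.
v-values: 11, 1, -1, -5, -6, 0; range = 11 − (-6) = 17.
Area = (22 × 17) / 2 = 187.

187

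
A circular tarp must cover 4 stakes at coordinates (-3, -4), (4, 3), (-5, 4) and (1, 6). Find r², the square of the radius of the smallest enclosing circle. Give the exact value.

29

By Welzl's lemma the MEC is supported by two points (diametrically opposite) or three points (on a circumcircle).
The farthest pair is (-3, -4)–(1, 6) with squared distance 116. The circle on this segment as diameter has centre (-1, 1) and r² = 116/4 = 29.
Check (4, 3): distance² to centre = 29 ≤ 29, so it lies inside.
All remaining points lie in this disk, and no smaller disk contains both endpoints, so this is the minimum enclosing circle.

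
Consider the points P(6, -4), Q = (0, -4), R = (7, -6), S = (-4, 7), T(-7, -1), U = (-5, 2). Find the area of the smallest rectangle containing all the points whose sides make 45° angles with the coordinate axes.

132

In coordinates u = x + y, v = x − y the rectangle is axis-aligned; the map (x,y)→(u,v) scales areas by 2.
u-values: 2, -4, 1, 3, -8, -3; range = 3 − (-8) = 11.
v-values: 10, 4, 13, -11, -6, -7; range = 13 − (-11) = 24.
Area = (11 × 24) / 2 = 132.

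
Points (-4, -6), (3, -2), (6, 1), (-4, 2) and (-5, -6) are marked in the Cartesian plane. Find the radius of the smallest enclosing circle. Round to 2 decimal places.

By Welzl's lemma the MEC is supported by two points (diametrically opposite) or three points (on a circumcircle).
The farthest pair is (6, 1)–(-5, -6) with squared distance 170. The circle on this segment as diameter has centre (0.5, -2.5) and r² = 170/4 = 42.5.
Check (-4, -6): distance² to centre = 32.5 ≤ 42.5, so it lies inside.
All remaining points lie in this disk, and no smaller disk contains both endpoints, so this is the minimum enclosing circle.
r = √(42.5) ≈ 6.52.

6.52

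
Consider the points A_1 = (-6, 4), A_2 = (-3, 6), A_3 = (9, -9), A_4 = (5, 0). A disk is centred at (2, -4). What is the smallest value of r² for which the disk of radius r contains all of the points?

The required radius is the distance from (2, -4) to the farthest point.
Squared distances: 128, 125, 74, 25.
Maximum is 128, attained at A_1.

128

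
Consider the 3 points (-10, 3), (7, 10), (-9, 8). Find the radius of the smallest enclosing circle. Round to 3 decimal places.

9.192

Call the three points A, B, C in the order given.
Side lengths²: AB² = 338, AC² = 26, BC² = 260.
Since AB² = 338 ≥ 260 + 26 = 286, the angle opposite AB is not acute, so the smallest enclosing circle has AB as diameter.
Centre = midpoint of AB = (-1.5, 6.5), r² = 338/4 = 84.5.
r = √(84.5) ≈ 9.192.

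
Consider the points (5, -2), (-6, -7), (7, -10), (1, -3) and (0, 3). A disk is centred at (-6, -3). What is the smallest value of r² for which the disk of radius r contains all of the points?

218

The required radius is the distance from (-6, -3) to the farthest point.
Squared distances: 122, 16, 218, 49, 72.
Maximum is 218, attained at (7, -10).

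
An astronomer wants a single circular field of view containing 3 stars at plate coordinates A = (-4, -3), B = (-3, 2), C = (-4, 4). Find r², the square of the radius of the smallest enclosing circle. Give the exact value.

12.25

Side lengths²: AB² = 26, AC² = 49, BC² = 5.
Since AC² = 49 ≥ 26 + 5 = 31, the angle opposite AC is not acute, so the smallest enclosing circle has AC as diameter.
Centre = midpoint of AC = (-4, 0.5), r² = 49/4 = 12.25.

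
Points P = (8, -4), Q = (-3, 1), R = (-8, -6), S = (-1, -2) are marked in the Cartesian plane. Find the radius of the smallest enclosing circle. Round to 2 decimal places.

The minimum enclosing circle of a finite set is fixed by two of the points (as a diameter) or three (as a circumcircle).
The farthest pair is P–R with squared distance 260. The circle on this segment as diameter has centre (0, -5) and r² = 260/4 = 65.
Check Q: distance² to centre = 45 ≤ 65, so it lies inside.
All remaining points lie in this disk, and no smaller disk contains both endpoints, so this is the minimum enclosing circle.
r = √65 ≈ 8.06.

8.06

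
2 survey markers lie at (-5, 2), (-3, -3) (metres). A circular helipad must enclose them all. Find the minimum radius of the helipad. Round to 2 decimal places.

2.69

The smallest circle enclosing two points has them as diameter endpoints.
Centre = midpoint = (-4, -0.5); r² = |(-5, 2)−(-3, -3)|²/4 = 29/4 = 7.25.
r = √(7.25) ≈ 2.69.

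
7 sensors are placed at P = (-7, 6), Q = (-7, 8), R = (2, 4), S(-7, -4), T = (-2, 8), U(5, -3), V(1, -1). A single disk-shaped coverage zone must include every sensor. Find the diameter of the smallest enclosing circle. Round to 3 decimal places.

16.335

The minimum enclosing circle of a finite set is fixed by two of the points (as a diameter) or three (as a circumcircle).
The minimum enclosing circle is determined by three boundary points: Q, S, U.
Their circumcentre is (-35/24, 2) with r² = 38425/576.
The farthest remaining point P is at distance² 26905/576 ≤ 38425/576.
Diameter = 2r = 2√(38425/576) ≈ 16.335.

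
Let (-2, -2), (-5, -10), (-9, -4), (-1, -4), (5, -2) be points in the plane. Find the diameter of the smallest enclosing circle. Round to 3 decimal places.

14.196

A smallest enclosing disk is always determined by at most three of the input points on its boundary.
The minimum enclosing circle is determined by three boundary points: (-5, -10), (-9, -4), (5, -2).
Their circumcentre is (-44/23, -83/23) with r² = 26650/529.
The farthest remaining point (-2, -2) is at distance² 1373/529 ≤ 26650/529.
Diameter = 2r = 2√(26650/529) ≈ 14.196.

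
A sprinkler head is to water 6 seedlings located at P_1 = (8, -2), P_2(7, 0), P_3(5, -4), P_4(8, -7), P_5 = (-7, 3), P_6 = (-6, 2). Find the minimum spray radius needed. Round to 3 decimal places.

9.014

The farthest pair is P_4–P_5 with squared distance 325. The circle on this segment as diameter has centre (0.5, -2) and r² = 325/4 = 81.25.
Check P_1: distance² to centre = 56.25 ≤ 81.25, so it lies inside.
All remaining points lie in this disk, and no smaller disk contains both endpoints, so this is the minimum enclosing circle.
r = √(81.25) ≈ 9.014.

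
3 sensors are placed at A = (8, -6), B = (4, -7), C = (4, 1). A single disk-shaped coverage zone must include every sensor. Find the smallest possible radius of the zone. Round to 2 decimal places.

4.16

Side lengths²: AB² = 17, AC² = 65, BC² = 64.
Since AC² = 65 < 64 + 17 = 81, the triangle is acute, so the smallest enclosing circle is the circumcircle.
Circumcentre = (5.125, -3), r² = 17.265625.
r = √(17.265625) ≈ 4.16.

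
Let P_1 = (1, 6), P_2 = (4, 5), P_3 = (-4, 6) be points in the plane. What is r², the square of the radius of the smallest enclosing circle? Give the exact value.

16.25

Side lengths²: P_1P_2² = 10, P_1P_3² = 25, P_2P_3² = 65.
Since P_2P_3² = 65 ≥ 25 + 10 = 35, the angle opposite P_2P_3 is not acute, so the smallest enclosing circle has P_2P_3 as diameter.
Centre = midpoint of P_2P_3 = (0, 5.5), r² = 65/4 = 16.25.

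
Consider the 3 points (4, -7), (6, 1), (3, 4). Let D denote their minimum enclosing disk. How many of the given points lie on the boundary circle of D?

Call the three points A, B, C in the order given.
Side lengths²: AB² = 68, AC² = 122, BC² = 18.
Since AC² = 122 ≥ 68 + 18 = 86, the angle opposite AC is not acute, so the smallest enclosing circle has AC as diameter.
Centre = midpoint of AC = (3.5, -1.5), r² = 122/4 = 30.5.
The points at distance exactly r from the centre are (4, -7), (3, 4) — 2 points.

2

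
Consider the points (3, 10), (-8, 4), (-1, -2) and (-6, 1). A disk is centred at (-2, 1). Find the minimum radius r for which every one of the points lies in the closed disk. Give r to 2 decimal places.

10.30

The required radius is the distance from (-2, 1) to the farthest point.
Squared distances: 106, 45, 10, 16.
Maximum is 106, attained at (3, 10).
r = √106 ≈ 10.30.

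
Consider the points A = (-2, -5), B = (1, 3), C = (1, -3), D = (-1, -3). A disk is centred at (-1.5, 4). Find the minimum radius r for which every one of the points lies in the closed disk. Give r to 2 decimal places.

9.01

The required radius is the distance from (-1.5, 4) to the farthest point.
Squared distances: 81.25, 7.25, 55.25, 49.25.
Maximum is 81.25, attained at A.
r = √(81.25) ≈ 9.01.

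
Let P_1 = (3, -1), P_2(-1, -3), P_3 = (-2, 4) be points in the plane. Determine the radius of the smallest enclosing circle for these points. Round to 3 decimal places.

Side lengths²: P_1P_2² = 20, P_1P_3² = 50, P_2P_3² = 50.
Since P_2P_3² = 50 < 50 + 20 = 70, the triangle is acute, so the smallest enclosing circle is the circumcircle.
Circumcentre = (-1/3, 2/3), r² = 125/9.
r = √(125/9) ≈ 3.727.

3.727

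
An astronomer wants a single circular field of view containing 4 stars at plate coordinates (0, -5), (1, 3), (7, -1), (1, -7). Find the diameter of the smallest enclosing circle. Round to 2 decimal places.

10.20

The minimum enclosing circle of a finite set is fixed by two of the points (as a diameter) or three (as a circumcircle).
The minimum enclosing circle is determined by three boundary points: (1, 3), (7, -1), (1, -7).
Their circumcentre is (2, -2) with r² = 26.
The farthest remaining point (0, -5) is at distance² 13 ≤ 26.
Diameter = 2r = 2√26 ≈ 10.20.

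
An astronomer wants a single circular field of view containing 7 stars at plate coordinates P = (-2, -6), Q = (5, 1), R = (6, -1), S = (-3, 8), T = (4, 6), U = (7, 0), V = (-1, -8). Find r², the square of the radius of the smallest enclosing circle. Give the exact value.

A smallest enclosing disk is always determined by at most three of the input points on its boundary.
The minimum enclosing circle is determined by three boundary points: S, U, V.
Their circumcentre is (-10/9, 1/9) with r² = 5330/81.
The farthest remaining point T is at distance² 4925/81 ≤ 5330/81.

5330/81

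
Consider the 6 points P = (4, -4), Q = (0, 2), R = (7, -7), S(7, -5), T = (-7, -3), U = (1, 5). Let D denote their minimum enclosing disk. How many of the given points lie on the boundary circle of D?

3

By Welzl's lemma the MEC is supported by two points (diametrically opposite) or three points (on a circumcircle).
The minimum enclosing circle is determined by three boundary points: R, T, U.
Their circumcentre is (2/3, -8/3) with r² = 530/9.
The farthest remaining point S is at distance² 410/9 ≤ 530/9.
The points at distance exactly r from the centre are R, T, U — 3 points.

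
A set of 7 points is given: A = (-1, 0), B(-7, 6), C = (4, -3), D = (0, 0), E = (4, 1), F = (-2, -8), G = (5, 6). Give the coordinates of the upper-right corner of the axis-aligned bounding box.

(5, 6)

x-range [-7, 5], y-range [-8, 6].
The upper-right corner is (5, 6).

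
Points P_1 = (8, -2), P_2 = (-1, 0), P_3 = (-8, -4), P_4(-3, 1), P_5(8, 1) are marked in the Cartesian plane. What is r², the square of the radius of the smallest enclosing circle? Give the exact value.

The farthest pair is P_3–P_5 with squared distance 281. The circle on this segment as diameter has centre (0, -1.5) and r² = 281/4 = 70.25.
Check P_1: distance² to centre = 64.25 ≤ 70.25, so it lies inside.
All remaining points lie in this disk, and no smaller disk contains both endpoints, so this is the minimum enclosing circle.

70.25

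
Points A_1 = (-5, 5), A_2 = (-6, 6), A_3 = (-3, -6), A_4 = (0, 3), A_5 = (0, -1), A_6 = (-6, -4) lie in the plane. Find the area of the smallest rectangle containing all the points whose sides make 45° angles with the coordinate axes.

In coordinates u = x + y, v = x − y the rectangle is axis-aligned; the map (x,y)→(u,v) scales areas by 2.
u-values: 0, 0, -9, 3, -1, -10; range = 3 − (-10) = 13.
v-values: -10, -12, 3, -3, 1, -2; range = 3 − (-12) = 15.
Area = (13 × 15) / 2 = 97.5.

97.5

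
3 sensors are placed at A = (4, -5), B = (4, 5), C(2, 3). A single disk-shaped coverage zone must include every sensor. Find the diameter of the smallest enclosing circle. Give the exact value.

10

Side lengths²: AB² = 100, AC² = 68, BC² = 8.
Since AB² = 100 ≥ 68 + 8 = 76, the angle opposite AB is not acute, so the smallest enclosing circle has AB as diameter.
Centre = midpoint of AB = (4, 0), r² = 100/4 = 25.
Diameter = 2r = 2√25 = 10.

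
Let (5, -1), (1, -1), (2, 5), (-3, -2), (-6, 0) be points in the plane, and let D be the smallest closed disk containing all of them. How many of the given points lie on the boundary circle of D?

A smallest enclosing disk is always determined by at most three of the input points on its boundary.
The minimum enclosing circle is determined by three boundary points: (5, -1), (2, 5), (-6, 0).
Their circumcentre is (-19/42, 1/42) with r² = 27145/882.
The farthest remaining point (-3, -2) is at distance² 9337/882 ≤ 27145/882.
The points at distance exactly r from the centre are (5, -1), (2, 5), (-6, 0) — 3 points.

3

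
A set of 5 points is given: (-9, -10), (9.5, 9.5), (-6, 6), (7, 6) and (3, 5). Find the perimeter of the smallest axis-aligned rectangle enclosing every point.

76

Width = max x − min x = 9.5 − (-9) = 18.5.
Height = max y − min y = 9.5 − (-10) = 19.5.
Perimeter = 2(18.5 + 19.5) = 76.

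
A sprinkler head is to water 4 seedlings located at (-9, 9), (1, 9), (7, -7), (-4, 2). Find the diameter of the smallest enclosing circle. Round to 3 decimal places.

22.627

The farthest pair is (-9, 9)–(7, -7) with squared distance 512. The circle on this segment as diameter has centre (-1, 1) and r² = 512/4 = 128.
Check (1, 9): distance² to centre = 68 ≤ 128, so it lies inside.
All remaining points lie in this disk, and no smaller disk contains both endpoints, so this is the minimum enclosing circle.
Diameter = 2r = 2√128 ≈ 22.627.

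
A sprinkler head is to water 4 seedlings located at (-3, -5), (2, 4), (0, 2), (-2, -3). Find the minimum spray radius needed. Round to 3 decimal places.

5.148

By Welzl's lemma the MEC is supported by two points (diametrically opposite) or three points (on a circumcircle).
The farthest pair is (-3, -5)–(2, 4) with squared distance 106. The circle on this segment as diameter has centre (-0.5, -0.5) and r² = 106/4 = 26.5.
Check (0, 2): distance² to centre = 6.5 ≤ 26.5, so it lies inside.
All remaining points lie in this disk, and no smaller disk contains both endpoints, so this is the minimum enclosing circle.
r = √(26.5) ≈ 5.148.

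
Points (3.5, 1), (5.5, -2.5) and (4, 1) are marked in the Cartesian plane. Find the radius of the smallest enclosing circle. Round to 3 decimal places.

Call the three points A, B, C in the order given.
Side lengths²: AB² = 16.25, AC² = 0.25, BC² = 14.5.
Since AB² = 16.25 ≥ 14.5 + 0.25 = 14.75, the angle opposite AB is not acute, so the smallest enclosing circle has AB as diameter.
Centre = midpoint of AB = (4.5, -0.75), r² = 16.25/4 = 4.0625.
r = √(4.0625) ≈ 2.016.

2.016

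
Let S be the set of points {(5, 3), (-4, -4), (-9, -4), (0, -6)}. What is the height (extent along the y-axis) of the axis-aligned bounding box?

max y = 3, min y = -6, so height = 9.

9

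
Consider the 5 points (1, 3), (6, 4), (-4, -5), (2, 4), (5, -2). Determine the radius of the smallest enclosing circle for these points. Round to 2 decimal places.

The minimum enclosing circle of a finite set is fixed by two of the points (as a diameter) or three (as a circumcircle).
The farthest pair is (6, 4)–(-4, -5) with squared distance 181. The circle on this segment as diameter has centre (1, -0.5) and r² = 181/4 = 45.25.
Check (1, 3): distance² to centre = 12.25 ≤ 45.25, so it lies inside.
All remaining points lie in this disk, and no smaller disk contains both endpoints, so this is the minimum enclosing circle.
r = √(45.25) ≈ 6.73.

6.73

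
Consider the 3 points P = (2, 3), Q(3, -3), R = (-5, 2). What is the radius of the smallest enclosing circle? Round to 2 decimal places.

Side lengths²: PQ² = 37, PR² = 50, QR² = 89.
Since QR² = 89 ≥ 50 + 37 = 87, the angle opposite QR is not acute, so the smallest enclosing circle has QR as diameter.
Centre = midpoint of QR = (-1, -0.5), r² = 89/4 = 22.25.
r = √(22.25) ≈ 4.72.

4.72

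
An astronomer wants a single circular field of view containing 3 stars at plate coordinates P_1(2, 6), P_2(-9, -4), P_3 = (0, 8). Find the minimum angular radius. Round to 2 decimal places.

Side lengths²: P_1P_2² = 221, P_1P_3² = 8, P_2P_3² = 225.
Since P_2P_3² = 225 < 221 + 8 = 229, the triangle is acute, so the smallest enclosing circle is the circumcircle.
Circumcentre = (-59/14, 25/14), r² = 5525/98.
r = √(5525/98) ≈ 7.51.

7.51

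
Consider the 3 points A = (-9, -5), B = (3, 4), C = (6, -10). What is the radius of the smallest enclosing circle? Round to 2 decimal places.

Side lengths²: AB² = 225, AC² = 250, BC² = 205.
Since AC² = 250 < 225 + 205 = 430, the triangle is acute, so the smallest enclosing circle is the circumcircle.
Circumcentre = (-9/26, -105/26), r² = 25625/338.
r = √(25625/338) ≈ 8.71.

8.71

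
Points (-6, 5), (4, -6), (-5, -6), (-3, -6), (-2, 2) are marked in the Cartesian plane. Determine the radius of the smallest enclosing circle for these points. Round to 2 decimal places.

The farthest pair is (-6, 5)–(4, -6) with squared distance 221. The circle on this segment as diameter has centre (-1, -0.5) and r² = 221/4 = 55.25.
Check (-5, -6): distance² to centre = 46.25 ≤ 55.25, so it lies inside.
All remaining points lie in this disk, and no smaller disk contains both endpoints, so this is the minimum enclosing circle.
r = √(55.25) ≈ 7.43.

7.43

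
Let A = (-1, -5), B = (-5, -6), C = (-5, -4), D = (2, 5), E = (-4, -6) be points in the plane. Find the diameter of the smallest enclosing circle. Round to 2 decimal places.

By Welzl's lemma the MEC is supported by two points (diametrically opposite) or three points (on a circumcircle).
The farthest pair is B–D with squared distance 170. The circle on this segment as diameter has centre (-1.5, -0.5) and r² = 170/4 = 42.5.
Check A: distance² to centre = 20.5 ≤ 42.5, so it lies inside.
All remaining points lie in this disk, and no smaller disk contains both endpoints, so this is the minimum enclosing circle.
Diameter = 2r = 2√(42.5) ≈ 13.04.

13.04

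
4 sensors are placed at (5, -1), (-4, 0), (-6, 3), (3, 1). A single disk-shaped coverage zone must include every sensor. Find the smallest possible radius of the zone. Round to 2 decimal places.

5.85

The minimum enclosing circle of a finite set is fixed by two of the points (as a diameter) or three (as a circumcircle).
The farthest pair is (5, -1)–(-6, 3) with squared distance 137. The circle on this segment as diameter has centre (-0.5, 1) and r² = 137/4 = 34.25.
Check (-4, 0): distance² to centre = 13.25 ≤ 34.25, so it lies inside.
All remaining points lie in this disk, and no smaller disk contains both endpoints, so this is the minimum enclosing circle.
r = √(34.25) ≈ 5.85.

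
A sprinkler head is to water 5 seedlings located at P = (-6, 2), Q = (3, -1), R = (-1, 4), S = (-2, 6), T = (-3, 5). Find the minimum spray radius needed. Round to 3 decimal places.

4.809

The minimum enclosing circle is determined by three boundary points: P, Q, S.
Their circumcentre is (-1.25, 1.25) with r² = 23.125.
The farthest remaining point T is at distance² 17.125 ≤ 23.125.
r = √(23.125) ≈ 4.809.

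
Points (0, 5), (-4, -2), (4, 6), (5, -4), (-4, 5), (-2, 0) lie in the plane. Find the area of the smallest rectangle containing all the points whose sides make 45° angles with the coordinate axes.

144

In coordinates u = x + y, v = x − y the rectangle is axis-aligned; the map (x,y)→(u,v) scales areas by 2.
u-values: 5, -6, 10, 1, 1, -2; range = 10 − (-6) = 16.
v-values: -5, -2, -2, 9, -9, -2; range = 9 − (-9) = 18.
Area = (16 × 18) / 2 = 144.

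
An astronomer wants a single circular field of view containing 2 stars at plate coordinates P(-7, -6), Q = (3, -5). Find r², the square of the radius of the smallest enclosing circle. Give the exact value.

The smallest circle enclosing two points has them as diameter endpoints.
Centre = midpoint = (-2, -5.5); r² = |PQ|²/4 = 101/4 = 25.25.

25.25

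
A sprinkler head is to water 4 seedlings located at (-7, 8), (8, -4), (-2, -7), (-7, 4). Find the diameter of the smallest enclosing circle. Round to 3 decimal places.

The minimum enclosing circle of a finite set is fixed by two of the points (as a diameter) or three (as a circumcircle).
The farthest pair is (-7, 8)–(8, -4) with squared distance 369. The circle on this segment as diameter has centre (0.5, 2) and r² = 369/4 = 92.25.
Check (-2, -7): distance² to centre = 87.25 ≤ 92.25, so it lies inside.
All remaining points lie in this disk, and no smaller disk contains both endpoints, so this is the minimum enclosing circle.
Diameter = 2r = 2√(92.25) ≈ 19.209.

19.209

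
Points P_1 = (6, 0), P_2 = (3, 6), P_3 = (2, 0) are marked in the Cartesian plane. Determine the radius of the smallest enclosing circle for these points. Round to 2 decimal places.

3.40

Side lengths²: P_1P_2² = 45, P_1P_3² = 16, P_2P_3² = 37.
Since P_1P_2² = 45 < 37 + 16 = 53, the triangle is acute, so the smallest enclosing circle is the circumcircle.
Circumcentre = (4, 2.75), r² = 11.5625.
r = √(11.5625) ≈ 3.40.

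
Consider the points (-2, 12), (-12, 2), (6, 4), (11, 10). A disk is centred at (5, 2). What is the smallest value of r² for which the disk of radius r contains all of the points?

289

The required radius is the distance from (5, 2) to the farthest point.
Squared distances: 149, 289, 5, 100.
Maximum is 289, attained at (-12, 2).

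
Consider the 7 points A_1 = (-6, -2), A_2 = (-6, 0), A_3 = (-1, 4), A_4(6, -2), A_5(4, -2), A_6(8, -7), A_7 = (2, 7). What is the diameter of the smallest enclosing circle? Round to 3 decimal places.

16.457

A smallest enclosing disk is always determined by at most three of the input points on its boundary.
The minimum enclosing circle is determined by three boundary points: A_2, A_6, A_7.
Their circumcentre is (47/22, -27/22) with r² = 16385/242.
The farthest remaining point A_1 is at distance² 16165/242 ≤ 16385/242.
Diameter = 2r = 2√(16385/242) ≈ 16.457.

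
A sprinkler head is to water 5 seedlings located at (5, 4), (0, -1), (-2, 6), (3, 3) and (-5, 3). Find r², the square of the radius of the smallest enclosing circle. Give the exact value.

A smallest enclosing disk is always determined by at most three of the input points on its boundary.
The farthest pair is (5, 4)–(-5, 3) with squared distance 101. The circle on this segment as diameter has centre (0, 3.5) and r² = 101/4 = 25.25.
Check (0, -1): distance² to centre = 20.25 ≤ 25.25, so it lies inside.
All remaining points lie in this disk, and no smaller disk contains both endpoints, so this is the minimum enclosing circle.

25.25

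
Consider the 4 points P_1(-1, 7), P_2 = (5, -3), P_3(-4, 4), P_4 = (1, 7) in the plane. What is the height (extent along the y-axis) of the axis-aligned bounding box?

10

max y = 7, min y = -3, so height = 10.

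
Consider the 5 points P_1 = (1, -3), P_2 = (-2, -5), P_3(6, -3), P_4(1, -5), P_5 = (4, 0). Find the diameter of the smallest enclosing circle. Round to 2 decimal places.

8.29

By Welzl's lemma the MEC is supported by two points (diametrically opposite) or three points (on a circumcircle).
The minimum enclosing circle is determined by three boundary points: P_2, P_3, P_5.
Their circumcentre is (53/28, -25/7) with r² = 13481/784.
The farthest remaining point P_4 is at distance² 2225/784 ≤ 13481/784.
Diameter = 2r = 2√(13481/784) ≈ 8.29.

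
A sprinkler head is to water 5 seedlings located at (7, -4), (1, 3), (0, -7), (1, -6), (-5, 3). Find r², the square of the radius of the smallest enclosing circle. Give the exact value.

By Welzl's lemma the MEC is supported by two points (diametrically opposite) or three points (on a circumcircle).
The farthest pair is (7, -4)–(-5, 3) with squared distance 193. The circle on this segment as diameter has centre (1, -0.5) and r² = 193/4 = 48.25.
Check (1, 3): distance² to centre = 12.25 ≤ 48.25, so it lies inside.
All remaining points lie in this disk, and no smaller disk contains both endpoints, so this is the minimum enclosing circle.

48.25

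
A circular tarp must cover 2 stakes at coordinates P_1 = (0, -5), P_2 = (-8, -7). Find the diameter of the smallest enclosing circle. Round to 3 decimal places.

The smallest circle enclosing two points has them as diameter endpoints.
Centre = midpoint = (-4, -6); r² = |P_1P_2|²/4 = 68/4 = 17.
Diameter = 2r = 2√17 ≈ 8.246.

8.246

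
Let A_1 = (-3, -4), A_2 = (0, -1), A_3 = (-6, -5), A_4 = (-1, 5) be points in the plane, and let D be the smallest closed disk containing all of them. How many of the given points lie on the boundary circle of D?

2

By Welzl's lemma the MEC is supported by two points (diametrically opposite) or three points (on a circumcircle).
The farthest pair is A_3–A_4 with squared distance 125. The circle on this segment as diameter has centre (-3.5, 0) and r² = 125/4 = 31.25.
Check A_1: distance² to centre = 16.25 ≤ 31.25, so it lies inside.
All remaining points lie in this disk, and no smaller disk contains both endpoints, so this is the minimum enclosing circle.
The points at distance exactly r from the centre are A_3, A_4 — 2 points.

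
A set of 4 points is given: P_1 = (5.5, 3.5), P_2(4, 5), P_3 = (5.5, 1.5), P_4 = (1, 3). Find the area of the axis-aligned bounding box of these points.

15.75

x ranges over [1, 5.5], width 4.5.
y ranges over [1.5, 5], height 3.5.
Area = 4.5 × 3.5 = 15.75.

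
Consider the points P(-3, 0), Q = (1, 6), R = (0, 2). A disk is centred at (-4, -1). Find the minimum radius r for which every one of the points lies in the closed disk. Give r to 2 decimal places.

The required radius is the distance from (-4, -1) to the farthest point.
Squared distances: 2, 74, 25.
Maximum is 74, attained at Q.
r = √74 ≈ 8.60.

8.60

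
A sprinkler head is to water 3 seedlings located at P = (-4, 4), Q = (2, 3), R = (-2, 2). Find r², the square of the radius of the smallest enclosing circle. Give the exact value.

Side lengths²: PQ² = 37, PR² = 8, QR² = 17.
Since PQ² = 37 ≥ 17 + 8 = 25, the angle opposite PQ is not acute, so the smallest enclosing circle has PQ as diameter.
Centre = midpoint of PQ = (-1, 3.5), r² = 37/4 = 9.25.

9.25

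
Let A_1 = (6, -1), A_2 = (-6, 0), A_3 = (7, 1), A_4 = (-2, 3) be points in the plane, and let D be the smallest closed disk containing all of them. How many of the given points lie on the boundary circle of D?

2

The minimum enclosing circle of a finite set is fixed by two of the points (as a diameter) or three (as a circumcircle).
The farthest pair is A_2–A_3 with squared distance 170. The circle on this segment as diameter has centre (0.5, 0.5) and r² = 170/4 = 42.5.
Check A_1: distance² to centre = 32.5 ≤ 42.5, so it lies inside.
All remaining points lie in this disk, and no smaller disk contains both endpoints, so this is the minimum enclosing circle.
The points at distance exactly r from the centre are A_2, A_3 — 2 points.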